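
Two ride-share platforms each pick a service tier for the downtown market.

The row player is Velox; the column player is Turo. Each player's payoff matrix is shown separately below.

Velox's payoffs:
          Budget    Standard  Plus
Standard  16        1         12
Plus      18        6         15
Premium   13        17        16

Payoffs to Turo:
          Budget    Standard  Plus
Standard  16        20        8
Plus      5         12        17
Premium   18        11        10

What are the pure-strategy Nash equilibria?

For each player, find the best response to each opponent profile; mutual best responses are the pure NE.
Velox against Budget: payoffs 16, 18, 13 → best response Plus.
Velox against Standard: payoffs 1, 6, 17 → best response Premium.
Velox against Plus: payoffs 12, 15, 16 → best response Premium.
Turo against Standard: payoffs 16, 20, 8 → best response Standard.
Turo against Plus: payoffs 5, 12, 17 → best response Plus.
Turo against Premium: payoffs 18, 11, 10 → best response Budget.
No profile is a mutual best response for all players.

none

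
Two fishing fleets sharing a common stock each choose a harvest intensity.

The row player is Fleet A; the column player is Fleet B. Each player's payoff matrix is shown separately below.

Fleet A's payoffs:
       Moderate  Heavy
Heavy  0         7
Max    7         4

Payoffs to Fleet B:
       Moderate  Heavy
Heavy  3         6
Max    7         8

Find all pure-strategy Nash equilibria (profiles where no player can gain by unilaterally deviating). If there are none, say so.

Fleet A against Moderate: payoffs 0, 7 → best response Max.
Fleet A against Heavy: payoffs 7, 4 → best response Heavy.
Fleet B against Heavy: payoffs 3, 6 → best response Heavy.
Fleet B against Max: payoffs 7, 8 → best response Heavy.
Mutual best responses: (Heavy, Heavy).

The unique pure-strategy Nash equilibrium is (Heavy, Heavy).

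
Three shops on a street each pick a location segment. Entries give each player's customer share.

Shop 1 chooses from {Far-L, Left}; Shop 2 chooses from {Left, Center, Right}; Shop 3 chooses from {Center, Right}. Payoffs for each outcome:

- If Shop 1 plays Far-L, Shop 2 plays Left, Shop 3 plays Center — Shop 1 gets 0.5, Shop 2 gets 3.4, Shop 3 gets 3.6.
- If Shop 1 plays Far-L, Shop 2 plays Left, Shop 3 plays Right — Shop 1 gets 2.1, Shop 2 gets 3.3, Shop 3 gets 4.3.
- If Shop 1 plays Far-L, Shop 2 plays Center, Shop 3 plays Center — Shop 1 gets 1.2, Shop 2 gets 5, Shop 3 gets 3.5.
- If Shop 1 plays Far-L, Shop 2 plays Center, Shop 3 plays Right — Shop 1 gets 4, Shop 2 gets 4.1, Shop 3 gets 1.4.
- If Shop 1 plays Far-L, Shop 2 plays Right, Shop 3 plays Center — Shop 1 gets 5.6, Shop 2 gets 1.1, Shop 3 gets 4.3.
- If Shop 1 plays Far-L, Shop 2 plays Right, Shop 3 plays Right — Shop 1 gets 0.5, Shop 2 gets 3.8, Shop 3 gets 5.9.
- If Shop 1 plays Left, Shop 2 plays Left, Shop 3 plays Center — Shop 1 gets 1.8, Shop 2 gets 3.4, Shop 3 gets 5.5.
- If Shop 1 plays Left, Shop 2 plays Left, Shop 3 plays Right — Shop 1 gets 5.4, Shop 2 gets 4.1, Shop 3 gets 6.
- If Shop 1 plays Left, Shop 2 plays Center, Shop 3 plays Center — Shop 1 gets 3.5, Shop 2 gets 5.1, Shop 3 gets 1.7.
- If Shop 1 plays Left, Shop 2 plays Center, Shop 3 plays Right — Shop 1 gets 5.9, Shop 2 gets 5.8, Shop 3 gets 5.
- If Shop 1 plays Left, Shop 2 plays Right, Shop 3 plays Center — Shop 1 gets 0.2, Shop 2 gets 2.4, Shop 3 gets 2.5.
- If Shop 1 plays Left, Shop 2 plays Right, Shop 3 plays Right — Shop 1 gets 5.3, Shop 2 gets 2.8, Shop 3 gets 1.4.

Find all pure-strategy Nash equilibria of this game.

(Left, Center, Right)

(Far-L, Left, Center): Shop 1 can switch to Left (0.5 → 1.8). Not NE.
(Far-L, Left, Right): Shop 1 can switch to Left (2.1 → 5.4). Not NE.
(Far-L, Center, Center): Shop 1 can switch to Left (1.2 → 3.5). Not NE.
(Far-L, Center, Right): Shop 1 can switch to Left (4 → 5.9). Not NE.
(Far-L, Right, Center): Shop 2 can switch to Left (1.1 → 3.4). Not NE.
(Far-L, Right, Right): Shop 1 can switch to Left (0.5 → 5.3). Not NE.
(Left, Left, Center): Shop 2 can switch to Center (3.4 → 5.1). Not NE.
(Left, Left, Right): Shop 2 can switch to Center (4.1 → 5.8). Not NE.
(Left, Center, Center): Shop 3 can switch to Right (1.7 → 5). Not NE.
(Left, Center, Right): Shop 1 gets 5.9, best alternative 4; Shop 2 gets 5.8, best alternative 4.1; Shop 3 gets 5, best alternative 1.7. No profitable deviation — NE.
(Left, Right, Center): Shop 1 can switch to Far-L (0.2 → 5.6). Not NE.
(Left, Right, Right): Shop 2 can switch to Left (2.8 → 4.1). Not NE.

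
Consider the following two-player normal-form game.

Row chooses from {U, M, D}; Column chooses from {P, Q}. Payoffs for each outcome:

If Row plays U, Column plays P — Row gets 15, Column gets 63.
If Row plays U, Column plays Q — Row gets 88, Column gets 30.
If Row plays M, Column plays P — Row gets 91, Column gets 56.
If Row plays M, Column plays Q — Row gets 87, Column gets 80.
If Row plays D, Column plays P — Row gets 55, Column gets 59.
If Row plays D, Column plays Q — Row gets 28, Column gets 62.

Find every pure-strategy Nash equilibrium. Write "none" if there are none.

none

Mark each player's best response to every combination of opponents' strategies; a profile where every player is best-responding is a pure Nash equilibrium.
Row against P: payoffs 15, 91, 55 → best response M.
Row against Q: payoffs 88, 87, 28 → best response U.
Column against U: payoffs 63, 30 → best response P.
Column against M: payoffs 56, 80 → best response Q.
Column against D: payoffs 59, 62 → best response Q.
No profile is a mutual best response for all players.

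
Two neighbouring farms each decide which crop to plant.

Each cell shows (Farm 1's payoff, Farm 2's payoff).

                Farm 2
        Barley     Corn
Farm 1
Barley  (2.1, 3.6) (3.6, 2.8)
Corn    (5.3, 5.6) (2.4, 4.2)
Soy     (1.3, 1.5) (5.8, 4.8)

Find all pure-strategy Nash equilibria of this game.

Pure-strategy Nash equilibria: (Corn, Barley) and (Soy, Corn)

Farm 1 against Barley: payoffs 2.1, 5.3, 1.3 → best response Corn.
Farm 1 against Corn: payoffs 3.6, 2.4, 5.8 → best response Soy.
Farm 2 against Barley: payoffs 3.6, 2.8 → best response Barley.
Farm 2 against Corn: payoffs 5.6, 4.2 → best response Barley.
Farm 2 against Soy: payoffs 1.5, 4.8 → best response Corn.
Mutual best responses: (Corn, Barley); (Soy, Corn).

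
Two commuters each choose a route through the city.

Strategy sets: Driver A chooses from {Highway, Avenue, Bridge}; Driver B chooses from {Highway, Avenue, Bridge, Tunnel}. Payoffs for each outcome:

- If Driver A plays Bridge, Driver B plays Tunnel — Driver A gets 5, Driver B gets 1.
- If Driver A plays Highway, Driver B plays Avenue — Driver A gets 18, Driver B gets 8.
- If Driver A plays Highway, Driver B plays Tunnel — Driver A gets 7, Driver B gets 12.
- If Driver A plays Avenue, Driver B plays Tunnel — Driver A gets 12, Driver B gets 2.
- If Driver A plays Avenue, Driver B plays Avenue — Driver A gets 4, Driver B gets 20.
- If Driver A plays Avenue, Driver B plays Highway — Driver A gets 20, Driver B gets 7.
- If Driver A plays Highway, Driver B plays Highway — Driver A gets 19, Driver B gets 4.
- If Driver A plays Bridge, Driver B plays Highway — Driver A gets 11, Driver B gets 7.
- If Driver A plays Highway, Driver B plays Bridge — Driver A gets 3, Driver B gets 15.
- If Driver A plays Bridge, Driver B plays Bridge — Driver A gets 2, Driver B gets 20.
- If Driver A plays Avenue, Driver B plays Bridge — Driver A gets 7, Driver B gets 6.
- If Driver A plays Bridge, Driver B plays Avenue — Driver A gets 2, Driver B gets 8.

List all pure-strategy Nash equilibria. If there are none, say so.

none

(Highway, Highway): Driver A can switch to Avenue (19 → 20). Not NE.
(Highway, Avenue): Driver B can switch to Bridge (8 → 15). Not NE.
(Highway, Bridge): Driver A can switch to Avenue (3 → 7). Not NE.
(Highway, Tunnel): Driver A can switch to Avenue (7 → 12). Not NE.
(Avenue, Highway): Driver B can switch to Avenue (7 → 20). Not NE.
(Avenue, Avenue): Driver A can switch to Highway (4 → 18). Not NE.
(The remaining 6 profiles each have a profitable deviation by the same check.)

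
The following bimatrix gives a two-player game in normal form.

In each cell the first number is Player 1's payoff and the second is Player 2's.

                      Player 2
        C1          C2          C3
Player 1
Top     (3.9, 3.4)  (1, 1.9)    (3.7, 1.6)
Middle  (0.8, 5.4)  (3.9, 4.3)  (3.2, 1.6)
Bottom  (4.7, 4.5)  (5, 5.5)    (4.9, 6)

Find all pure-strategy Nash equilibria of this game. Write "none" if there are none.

Player 1 against C1: payoffs 3.9, 0.8, 4.7 → best response Bottom.
Player 1 against C2: payoffs 1, 3.9, 5 → best response Bottom.
Player 1 against C3: payoffs 3.7, 3.2, 4.9 → best response Bottom.
Player 2 against Top: payoffs 3.4, 1.9, 1.6 → best response C1.
Player 2 against Middle: payoffs 5.4, 4.3, 1.6 → best response C1.
Player 2 against Bottom: payoffs 4.5, 5.5, 6 → best response C3.
Mutual best responses: (Bottom, C3).

(Bottom, C3)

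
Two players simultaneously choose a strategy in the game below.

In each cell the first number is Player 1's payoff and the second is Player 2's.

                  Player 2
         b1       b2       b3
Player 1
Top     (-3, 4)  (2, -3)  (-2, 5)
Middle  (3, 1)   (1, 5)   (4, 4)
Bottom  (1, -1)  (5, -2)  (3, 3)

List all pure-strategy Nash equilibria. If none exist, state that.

This game has no pure Nash equilibrium.

For each strategy profile, look for a profitable unilateral deviation.
(Top, b1): Player 1 can switch to Middle (-3 → 3). Not NE.
(Top, b2): Player 1 can switch to Bottom (2 → 5). Not NE.
(Top, b3): Player 1 can switch to Middle (-2 → 4). Not NE.
(Middle, b1): Player 2 can switch to b2 (1 → 5). Not NE.
(Middle, b2): Player 1 can switch to Top (1 → 2). Not NE.
(Middle, b3): Player 2 can switch to b2 (4 → 5). Not NE.
(Bottom, b1): Player 1 can switch to Middle (1 → 3). Not NE.
(Bottom, b2): Player 2 can switch to b1 (-2 → -1). Not NE.
(The remaining 1 profile has a profitable deviation by the same check.)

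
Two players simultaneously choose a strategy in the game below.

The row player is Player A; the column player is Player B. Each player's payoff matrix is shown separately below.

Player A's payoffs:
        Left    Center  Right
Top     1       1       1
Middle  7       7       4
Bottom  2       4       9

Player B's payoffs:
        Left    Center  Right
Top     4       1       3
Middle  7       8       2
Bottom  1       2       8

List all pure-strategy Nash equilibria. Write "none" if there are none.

The pure Nash equilibria are (Middle, Center), (Bottom, Right).

Player A against Left: payoffs 1, 7, 2 → best response Middle.
Player A against Center: payoffs 1, 7, 4 → best response Middle.
Player A against Right: payoffs 1, 4, 9 → best response Bottom.
Player B against Top: payoffs 4, 1, 3 → best response Left.
Player B against Middle: payoffs 7, 8, 2 → best response Center.
Player B against Bottom: payoffs 1, 2, 8 → best response Right.
Mutual best responses: (Middle, Center); (Bottom, Right).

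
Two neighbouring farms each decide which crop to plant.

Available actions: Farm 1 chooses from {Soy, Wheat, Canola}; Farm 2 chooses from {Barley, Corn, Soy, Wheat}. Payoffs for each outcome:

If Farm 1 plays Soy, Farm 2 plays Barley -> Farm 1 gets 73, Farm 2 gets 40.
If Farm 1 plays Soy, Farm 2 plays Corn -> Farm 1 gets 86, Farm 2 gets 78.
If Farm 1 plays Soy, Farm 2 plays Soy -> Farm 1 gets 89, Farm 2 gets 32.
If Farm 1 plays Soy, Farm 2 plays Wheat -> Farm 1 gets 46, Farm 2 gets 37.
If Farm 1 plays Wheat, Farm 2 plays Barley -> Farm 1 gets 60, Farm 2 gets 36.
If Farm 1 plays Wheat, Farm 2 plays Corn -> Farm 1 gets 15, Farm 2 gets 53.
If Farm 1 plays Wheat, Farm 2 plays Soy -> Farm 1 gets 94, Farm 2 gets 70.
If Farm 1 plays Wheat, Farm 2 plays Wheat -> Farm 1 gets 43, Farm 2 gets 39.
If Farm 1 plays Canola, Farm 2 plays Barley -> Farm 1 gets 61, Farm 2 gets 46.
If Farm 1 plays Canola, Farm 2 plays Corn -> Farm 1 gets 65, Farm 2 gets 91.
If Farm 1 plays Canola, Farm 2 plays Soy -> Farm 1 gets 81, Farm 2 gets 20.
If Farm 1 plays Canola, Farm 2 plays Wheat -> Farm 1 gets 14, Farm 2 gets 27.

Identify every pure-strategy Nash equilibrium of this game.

Check each profile: it is a Nash equilibrium iff no player can strictly gain by switching unilaterally.
(Soy, Barley): Farm 2 can switch to Corn (40 → 78). Not NE.
(Soy, Corn): Farm 1 gets 86, best alternative 65; Farm 2 gets 78, best alternative 40. No profitable deviation — NE.
(Soy, Soy): Farm 1 can switch to Wheat (89 → 94). Not NE.
(Soy, Wheat): Farm 2 can switch to Barley (37 → 40). Not NE.
(Wheat, Barley): Farm 1 can switch to Soy (60 → 73). Not NE.
(Wheat, Corn): Farm 1 can switch to Soy (15 → 86). Not NE.
(Wheat, Soy): Farm 1 gets 94, best alternative 89; Farm 2 gets 70, best alternative 53. No profitable deviation — NE.
(Wheat, Wheat): Farm 1 can switch to Soy (43 → 46). Not NE.
(Canola, Barley): Farm 1 can switch to Soy (61 → 73). Not NE.
(Canola, Corn): Farm 1 can switch to Soy (65 → 86). Not NE.
(Canola, Soy): Farm 1 can switch to Soy (81 → 89). Not NE.
(Canola, Wheat): Farm 1 can switch to Soy (14 → 46). Not NE.

The pure Nash equilibria are (Soy, Corn) and (Wheat, Soy).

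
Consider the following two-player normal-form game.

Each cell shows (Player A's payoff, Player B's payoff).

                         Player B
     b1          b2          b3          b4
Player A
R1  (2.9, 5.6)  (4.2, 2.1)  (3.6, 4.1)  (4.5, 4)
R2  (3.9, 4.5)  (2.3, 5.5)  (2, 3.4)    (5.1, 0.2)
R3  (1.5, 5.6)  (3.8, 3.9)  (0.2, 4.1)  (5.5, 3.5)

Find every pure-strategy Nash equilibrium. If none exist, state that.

(R1, b1): Player A can switch to R2 (2.9 → 3.9). Not NE.
(R1, b2): Player B can switch to b1 (2.1 → 5.6). Not NE.
(R1, b3): Player B can switch to b1 (4.1 → 5.6). Not NE.
(R1, b4): Player A can switch to R2 (4.5 → 5.1). Not NE.
(R2, b1): Player B can switch to b2 (4.5 → 5.5). Not NE.
(R2, b2): Player A can switch to R1 (2.3 → 4.2). Not NE.
(R2, b3): Player A can switch to R1 (2 → 3.6). Not NE.
(R2, b4): Player A can switch to R3 (5.1 → 5.5). Not NE.
(R3, b1): Player A can switch to R1 (1.5 → 2.9). Not NE.
(R3, b2): Player A can switch to R1 (3.8 → 4.2). Not NE.
(The remaining 2 profiles each have a profitable deviation by the same check.)

There is no pure-strategy Nash equilibrium.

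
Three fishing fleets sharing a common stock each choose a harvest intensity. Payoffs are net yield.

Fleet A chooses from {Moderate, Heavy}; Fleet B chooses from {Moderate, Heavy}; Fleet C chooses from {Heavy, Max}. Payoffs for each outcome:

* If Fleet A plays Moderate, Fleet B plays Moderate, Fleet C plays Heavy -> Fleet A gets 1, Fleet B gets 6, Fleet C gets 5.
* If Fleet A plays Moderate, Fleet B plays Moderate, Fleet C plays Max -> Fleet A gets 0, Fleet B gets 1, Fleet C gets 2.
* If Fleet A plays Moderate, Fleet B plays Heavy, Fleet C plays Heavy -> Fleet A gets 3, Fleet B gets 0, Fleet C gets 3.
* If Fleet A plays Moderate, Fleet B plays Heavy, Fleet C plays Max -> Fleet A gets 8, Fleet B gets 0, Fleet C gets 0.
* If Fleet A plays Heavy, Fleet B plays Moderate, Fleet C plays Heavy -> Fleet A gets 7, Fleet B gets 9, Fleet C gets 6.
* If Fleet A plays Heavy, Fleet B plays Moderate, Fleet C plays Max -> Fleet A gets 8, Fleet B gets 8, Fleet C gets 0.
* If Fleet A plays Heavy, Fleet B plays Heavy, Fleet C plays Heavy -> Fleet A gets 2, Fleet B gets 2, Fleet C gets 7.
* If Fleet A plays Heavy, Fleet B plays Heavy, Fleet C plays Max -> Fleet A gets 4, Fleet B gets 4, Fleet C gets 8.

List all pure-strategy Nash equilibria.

Pure NE: (Heavy, Moderate, Heavy)

Mark each player's best response to every combination of opponents' strategies; a profile where every player is best-responding is a pure Nash equilibrium.
Fleet A against (Moderate, Heavy): payoffs 1, 7 → best response Heavy.
Fleet A against (Moderate, Max): payoffs 0, 8 → best response Heavy.
Fleet A against (Heavy, Heavy): payoffs 3, 2 → best response Moderate.
Fleet A against (Heavy, Max): payoffs 8, 4 → best response Moderate.
Fleet B against (Moderate, Heavy): payoffs 6, 0 → best response Moderate.
Fleet B against (Moderate, Max): payoffs 1, 0 → best response Moderate.
Fleet B against (Heavy, Heavy): payoffs 9, 2 → best response Moderate.
Fleet B against (Heavy, Max): payoffs 8, 4 → best response Moderate.
Fleet C against (Moderate, Moderate): payoffs 5, 2 → best response Heavy.
Fleet C against (Moderate, Heavy): payoffs 3, 0 → best response Heavy.
Fleet C against (Heavy, Moderate): payoffs 6, 0 → best response Heavy.
Fleet C against (Heavy, Heavy): payoffs 7, 8 → best response Max.
Mutual best responses: (Heavy, Moderate, Heavy).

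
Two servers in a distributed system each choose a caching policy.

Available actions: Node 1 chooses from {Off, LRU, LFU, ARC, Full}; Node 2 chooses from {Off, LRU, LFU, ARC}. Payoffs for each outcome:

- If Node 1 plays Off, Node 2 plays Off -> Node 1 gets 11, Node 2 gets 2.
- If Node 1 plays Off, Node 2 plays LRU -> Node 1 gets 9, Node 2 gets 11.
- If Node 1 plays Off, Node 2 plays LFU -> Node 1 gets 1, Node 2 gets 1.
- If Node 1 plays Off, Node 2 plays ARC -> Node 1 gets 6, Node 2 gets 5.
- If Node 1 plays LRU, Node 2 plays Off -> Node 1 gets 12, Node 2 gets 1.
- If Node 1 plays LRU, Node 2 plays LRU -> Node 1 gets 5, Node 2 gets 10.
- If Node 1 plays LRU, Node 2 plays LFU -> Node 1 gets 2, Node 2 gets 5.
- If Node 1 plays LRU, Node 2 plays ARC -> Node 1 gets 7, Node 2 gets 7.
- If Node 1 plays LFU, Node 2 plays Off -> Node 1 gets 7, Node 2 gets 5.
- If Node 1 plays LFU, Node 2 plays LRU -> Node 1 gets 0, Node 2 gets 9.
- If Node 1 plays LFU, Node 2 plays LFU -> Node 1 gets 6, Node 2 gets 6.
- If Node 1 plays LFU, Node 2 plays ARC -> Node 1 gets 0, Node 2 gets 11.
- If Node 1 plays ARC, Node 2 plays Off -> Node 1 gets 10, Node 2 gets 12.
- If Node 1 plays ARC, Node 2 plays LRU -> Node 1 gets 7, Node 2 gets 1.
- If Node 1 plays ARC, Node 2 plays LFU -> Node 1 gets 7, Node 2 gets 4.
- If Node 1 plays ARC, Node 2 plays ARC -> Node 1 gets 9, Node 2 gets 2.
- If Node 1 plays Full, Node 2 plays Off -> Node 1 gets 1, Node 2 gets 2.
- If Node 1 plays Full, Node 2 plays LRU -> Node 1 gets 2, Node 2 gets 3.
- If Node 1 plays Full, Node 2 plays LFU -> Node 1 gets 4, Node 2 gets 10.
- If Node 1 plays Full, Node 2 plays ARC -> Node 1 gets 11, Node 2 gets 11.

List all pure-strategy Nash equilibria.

For each strategy profile, look for a profitable unilateral deviation.
(Off, Off): Node 1 can switch to LRU (11 → 12). Not NE.
(Off, LRU): Node 1 gets 9, best alternative 7; Node 2 gets 11, best alternative 5. No profitable deviation — NE.
(Off, LFU): Node 1 can switch to LRU (1 → 2). Not NE.
(Off, ARC): Node 1 can switch to LRU (6 → 7). Not NE.
(LRU, Off): Node 2 can switch to LRU (1 → 10). Not NE.
(LRU, LRU): Node 1 can switch to Off (5 → 9). Not NE.
(LRU, LFU): Node 1 can switch to LFU (2 → 6). Not NE.
(LRU, ARC): Node 1 can switch to ARC (7 → 9). Not NE.
(LFU, Off): Node 1 can switch to Off (7 → 11). Not NE.
(LFU, LRU): Node 1 can switch to Off (0 → 9). Not NE.
(LFU, LFU): Node 1 can switch to ARC (6 → 7). Not NE.
(Full, ARC): Node 1 gets 11, best alternative 9; Node 2 gets 11, best alternative 10. No profitable deviation — NE.
(The remaining 8 profiles each have a profitable deviation by the same check.)

Pure-strategy Nash equilibria: (Off, LRU), (Full, ARC)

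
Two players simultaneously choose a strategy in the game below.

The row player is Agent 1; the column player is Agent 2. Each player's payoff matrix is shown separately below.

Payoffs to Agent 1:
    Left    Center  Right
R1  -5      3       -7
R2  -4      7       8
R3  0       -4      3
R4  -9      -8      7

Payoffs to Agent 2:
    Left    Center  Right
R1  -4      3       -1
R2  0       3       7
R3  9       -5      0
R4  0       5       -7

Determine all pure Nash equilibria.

(R2, Right); (R3, Left)

Mark each player's best response to every combination of opponents' strategies; a profile where every player is best-responding is a pure Nash equilibrium.
Agent 1 against Left: payoffs -5, -4, 0, -9 → best response R3.
Agent 1 against Center: payoffs 3, 7, -4, -8 → best response R2.
Agent 1 against Right: payoffs -7, 8, 3, 7 → best response R2.
Agent 2 against R1: payoffs -4, 3, -1 → best response Center.
Agent 2 against R2: payoffs 0, 3, 7 → best response Right.
Agent 2 against R3: payoffs 9, -5, 0 → best response Left.
Agent 2 against R4: payoffs 0, 5, -7 → best response Center.
Mutual best responses: (R2, Right); (R3, Left).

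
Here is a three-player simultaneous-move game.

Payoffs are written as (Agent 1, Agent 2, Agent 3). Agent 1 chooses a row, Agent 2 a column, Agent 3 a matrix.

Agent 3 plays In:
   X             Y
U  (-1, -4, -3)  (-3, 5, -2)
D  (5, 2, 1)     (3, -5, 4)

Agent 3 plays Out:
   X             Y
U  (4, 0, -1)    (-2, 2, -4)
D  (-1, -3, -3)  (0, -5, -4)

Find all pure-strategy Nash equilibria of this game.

For each strategy profile, look for a profitable unilateral deviation.
(U, X, In): Agent 1 can switch to D (-1 → 5). Not NE.
(U, X, Out): Agent 2 can switch to Y (0 → 2). Not NE.
(U, Y, In): Agent 1 can switch to D (-3 → 3). Not NE.
(U, Y, Out): Agent 1 can switch to D (-2 → 0). Not NE.
(D, X, In): Agent 1 gets 5, best alternative -1; Agent 2 gets 2, best alternative -5; Agent 3 gets 1, best alternative -3. No profitable deviation — NE.
(D, X, Out): Agent 1 can switch to U (-1 → 4). Not NE.
(D, Y, In): Agent 2 can switch to X (-5 → 2). Not NE.
(The remaining 1 profile has a profitable deviation by the same check.)

Pure NE: (D, X, In)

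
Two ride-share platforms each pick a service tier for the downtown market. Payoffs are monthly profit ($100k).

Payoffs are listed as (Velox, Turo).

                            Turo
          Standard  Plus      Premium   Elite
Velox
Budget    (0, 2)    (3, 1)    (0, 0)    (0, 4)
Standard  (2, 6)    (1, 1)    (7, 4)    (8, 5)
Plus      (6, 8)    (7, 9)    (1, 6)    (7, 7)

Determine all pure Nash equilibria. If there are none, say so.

Velox against Standard: payoffs 0, 2, 6 → best response Plus.
Velox against Plus: payoffs 3, 1, 7 → best response Plus.
Velox against Premium: payoffs 0, 7, 1 → best response Standard.
Velox against Elite: payoffs 0, 8, 7 → best response Standard.
Turo against Budget: payoffs 2, 1, 0, 4 → best response Elite.
Turo against Standard: payoffs 6, 1, 4, 5 → best response Standard.
Turo against Plus: payoffs 8, 9, 6, 7 → best response Plus.
Mutual best responses: (Plus, Plus).

Pure NE: (Plus, Plus)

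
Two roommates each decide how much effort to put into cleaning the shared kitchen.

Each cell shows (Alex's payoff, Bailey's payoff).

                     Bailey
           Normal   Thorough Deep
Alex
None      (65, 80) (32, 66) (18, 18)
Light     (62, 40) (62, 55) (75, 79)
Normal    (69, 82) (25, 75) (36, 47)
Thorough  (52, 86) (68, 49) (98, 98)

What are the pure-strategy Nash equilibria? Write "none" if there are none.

For each player, find the best response to each opponent profile; mutual best responses are the pure NE.
Alex against Normal: payoffs 65, 62, 69, 52 → best response Normal.
Alex against Thorough: payoffs 32, 62, 25, 68 → best response Thorough.
Alex against Deep: payoffs 18, 75, 36, 98 → best response Thorough.
Bailey against None: payoffs 80, 66, 18 → best response Normal.
Bailey against Light: payoffs 40, 55, 79 → best response Deep.
Bailey against Normal: payoffs 82, 75, 47 → best response Normal.
Bailey against Thorough: payoffs 86, 49, 98 → best response Deep.
Mutual best responses: (Normal, Normal); (Thorough, Deep).

(Normal, Normal) and (Thorough, Deep)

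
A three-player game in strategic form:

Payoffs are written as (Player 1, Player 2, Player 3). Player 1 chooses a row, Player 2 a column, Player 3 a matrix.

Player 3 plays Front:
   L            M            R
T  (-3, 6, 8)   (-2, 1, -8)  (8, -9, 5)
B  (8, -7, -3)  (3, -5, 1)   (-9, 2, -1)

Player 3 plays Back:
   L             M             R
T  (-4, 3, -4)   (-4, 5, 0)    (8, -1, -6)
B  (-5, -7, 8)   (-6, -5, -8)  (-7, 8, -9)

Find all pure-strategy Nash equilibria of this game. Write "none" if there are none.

(T, M, Back)

Player 1 against (L, Front): payoffs -3, 8 → best response B.
Player 1 against (L, Back): payoffs -4, -5 → best response T.
Player 1 against (M, Front): payoffs -2, 3 → best response B.
Player 1 against (M, Back): payoffs -4, -6 → best response T.
Player 1 against (R, Front): payoffs 8, -9 → best response T.
Player 1 against (R, Back): payoffs 8, -7 → best response T.
Player 2 against (T, Front): payoffs 6, 1, -9 → best response L.
Player 2 against (T, Back): payoffs 3, 5, -1 → best response M.
Player 2 against (B, Front): payoffs -7, -5, 2 → best response R.
Player 2 against (B, Back): payoffs -7, -5, 8 → best response R.
Player 3 against (T, L): payoffs 8, -4 → best response Front.
Player 3 against (T, M): payoffs -8, 0 → best response Back.
Player 3 against (T, R): payoffs 5, -6 → best response Front.
Player 3 against (B, L): payoffs -3, 8 → best response Back.
Player 3 against (B, M): payoffs 1, -8 → best response Front.
Player 3 against (B, R): payoffs -1, -9 → best response Front.
Mutual best responses: (T, M, Back).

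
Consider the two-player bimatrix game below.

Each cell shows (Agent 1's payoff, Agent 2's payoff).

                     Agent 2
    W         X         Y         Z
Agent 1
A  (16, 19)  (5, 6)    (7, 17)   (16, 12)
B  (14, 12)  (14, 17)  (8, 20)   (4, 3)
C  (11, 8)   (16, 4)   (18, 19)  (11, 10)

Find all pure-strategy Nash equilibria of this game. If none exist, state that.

For each strategy profile, look for a profitable unilateral deviation.
(A, W): Agent 1 gets 16, best alternative 14; Agent 2 gets 19, best alternative 17. No profitable deviation — NE.
(A, X): Agent 1 can switch to B (5 → 14). Not NE.
(A, Y): Agent 1 can switch to B (7 → 8). Not NE.
(A, Z): Agent 2 can switch to W (12 → 19). Not NE.
(B, W): Agent 1 can switch to A (14 → 16). Not NE.
(B, X): Agent 1 can switch to C (14 → 16). Not NE.
(B, Y): Agent 1 can switch to C (8 → 18). Not NE.
(B, Z): Agent 1 can switch to A (4 → 16). Not NE.
(C, W): Agent 1 can switch to A (11 → 16). Not NE.
(C, Y): Agent 1 gets 18, best alternative 8; Agent 2 gets 19, best alternative 10. No profitable deviation — NE.
(The remaining 2 profiles each have a profitable deviation by the same check.)

The pure Nash equilibria are (A, W); (C, Y).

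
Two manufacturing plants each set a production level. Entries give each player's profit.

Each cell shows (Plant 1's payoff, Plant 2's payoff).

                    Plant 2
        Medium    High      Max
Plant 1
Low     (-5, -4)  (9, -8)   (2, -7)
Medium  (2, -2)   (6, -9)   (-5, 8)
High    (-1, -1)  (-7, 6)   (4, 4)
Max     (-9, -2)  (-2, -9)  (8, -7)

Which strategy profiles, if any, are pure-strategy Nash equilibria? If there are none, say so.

For each player, find the best response to each opponent profile; mutual best responses are the pure NE.
Plant 1 against Medium: payoffs -5, 2, -1, -9 → best response Medium.
Plant 1 against High: payoffs 9, 6, -7, -2 → best response Low.
Plant 1 against Max: payoffs 2, -5, 4, 8 → best response Max.
Plant 2 against Low: payoffs -4, -8, -7 → best response Medium.
Plant 2 against Medium: payoffs -2, -9, 8 → best response Max.
Plant 2 against High: payoffs -1, 6, 4 → best response High.
Plant 2 against Max: payoffs -2, -9, -7 → best response Medium.
No profile is a mutual best response for all players.

none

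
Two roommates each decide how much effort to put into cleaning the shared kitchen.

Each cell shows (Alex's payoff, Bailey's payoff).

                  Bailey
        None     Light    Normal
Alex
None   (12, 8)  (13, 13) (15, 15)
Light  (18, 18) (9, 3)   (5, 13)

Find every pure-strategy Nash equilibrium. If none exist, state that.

For each player, find the best response to each opponent profile; mutual best responses are the pure NE.
Alex against None: payoffs 12, 18 → best response Light.
Alex against Light: payoffs 13, 9 → best response None.
Alex against Normal: payoffs 15, 5 → best response None.
Bailey against None: payoffs 8, 13, 15 → best response Normal.
Bailey against Light: payoffs 18, 3, 13 → best response None.
Mutual best responses: (None, Normal); (Light, None).

The pure Nash equilibria are (None, Normal); (Light, None).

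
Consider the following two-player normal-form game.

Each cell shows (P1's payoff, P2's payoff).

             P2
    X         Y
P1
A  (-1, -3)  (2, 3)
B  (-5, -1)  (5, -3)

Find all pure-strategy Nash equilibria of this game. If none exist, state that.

(A, X): P2 can switch to Y (-3 → 3). Not NE.
(A, Y): P1 can switch to B (2 → 5). Not NE.
(B, X): P1 can switch to A (-5 → -1). Not NE.
(B, Y): P2 can switch to X (-3 → -1). Not NE.

This game has no pure Nash equilibrium.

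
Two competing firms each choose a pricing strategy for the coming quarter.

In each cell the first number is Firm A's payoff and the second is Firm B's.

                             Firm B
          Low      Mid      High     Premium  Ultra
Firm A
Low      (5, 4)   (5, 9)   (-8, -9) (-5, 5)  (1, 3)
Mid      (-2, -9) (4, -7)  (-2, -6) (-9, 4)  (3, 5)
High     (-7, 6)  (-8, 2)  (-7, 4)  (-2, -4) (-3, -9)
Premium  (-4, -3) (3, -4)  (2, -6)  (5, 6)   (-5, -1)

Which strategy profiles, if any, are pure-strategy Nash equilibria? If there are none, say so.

For each player, find the best response to each opponent profile; mutual best responses are the pure NE.
Firm A against Low: payoffs 5, -2, -7, -4 → best response Low.
Firm A against Mid: payoffs 5, 4, -8, 3 → best response Low.
Firm A against High: payoffs -8, -2, -7, 2 → best response Premium.
Firm A against Premium: payoffs -5, -9, -2, 5 → best response Premium.
Firm A against Ultra: payoffs 1, 3, -3, -5 → best response Mid.
Firm B against Low: payoffs 4, 9, -9, 5, 3 → best response Mid.
Firm B against Mid: payoffs -9, -7, -6, 4, 5 → best response Ultra.
Firm B against High: payoffs 6, 2, 4, -4, -9 → best response Low.
Firm B against Premium: payoffs -3, -4, -6, 6, -1 → best response Premium.
Mutual best responses: (Low, Mid); (Mid, Ultra); (Premium, Premium).

Pure-strategy Nash equilibria: (Low, Mid) and (Mid, Ultra) and (Premium, Premium)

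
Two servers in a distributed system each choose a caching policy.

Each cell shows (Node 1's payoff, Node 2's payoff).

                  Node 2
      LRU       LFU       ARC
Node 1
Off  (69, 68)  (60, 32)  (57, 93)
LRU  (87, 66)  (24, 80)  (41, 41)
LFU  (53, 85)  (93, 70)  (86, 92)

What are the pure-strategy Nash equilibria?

The unique pure-strategy Nash equilibrium is (LFU, ARC).

Mark each player's best response to every combination of opponents' strategies; a profile where every player is best-responding is a pure Nash equilibrium.
Node 1 against LRU: payoffs 69, 87, 53 → best response LRU.
Node 1 against LFU: payoffs 60, 24, 93 → best response LFU.
Node 1 against ARC: payoffs 57, 41, 86 → best response LFU.
Node 2 against Off: payoffs 68, 32, 93 → best response ARC.
Node 2 against LRU: payoffs 66, 80, 41 → best response LFU.
Node 2 against LFU: payoffs 85, 70, 92 → best response ARC.
Mutual best responses: (LFU, ARC).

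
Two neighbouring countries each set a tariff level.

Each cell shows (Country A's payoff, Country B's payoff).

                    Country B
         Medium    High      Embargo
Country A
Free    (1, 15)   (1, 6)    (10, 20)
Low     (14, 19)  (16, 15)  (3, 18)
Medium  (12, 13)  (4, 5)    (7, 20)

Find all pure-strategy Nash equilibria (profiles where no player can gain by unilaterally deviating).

(Free, Medium): Country A can switch to Low (1 → 14). Not NE.
(Free, High): Country A can switch to Low (1 → 16). Not NE.
(Free, Embargo): Country A gets 10, best alternative 7; Country B gets 20, best alternative 15. No profitable deviation — NE.
(Low, Medium): Country A gets 14, best alternative 12; Country B gets 19, best alternative 18. No profitable deviation — NE.
(Low, High): Country B can switch to Medium (15 → 19). Not NE.
(Low, Embargo): Country A can switch to Free (3 → 10). Not NE.
(Medium, Medium): Country A can switch to Low (12 → 14). Not NE.
(Medium, High): Country A can switch to Low (4 → 16). Not NE.
(The remaining 1 profile has a profitable deviation by the same check.)

The pure Nash equilibria are (Free, Embargo) and (Low, Medium).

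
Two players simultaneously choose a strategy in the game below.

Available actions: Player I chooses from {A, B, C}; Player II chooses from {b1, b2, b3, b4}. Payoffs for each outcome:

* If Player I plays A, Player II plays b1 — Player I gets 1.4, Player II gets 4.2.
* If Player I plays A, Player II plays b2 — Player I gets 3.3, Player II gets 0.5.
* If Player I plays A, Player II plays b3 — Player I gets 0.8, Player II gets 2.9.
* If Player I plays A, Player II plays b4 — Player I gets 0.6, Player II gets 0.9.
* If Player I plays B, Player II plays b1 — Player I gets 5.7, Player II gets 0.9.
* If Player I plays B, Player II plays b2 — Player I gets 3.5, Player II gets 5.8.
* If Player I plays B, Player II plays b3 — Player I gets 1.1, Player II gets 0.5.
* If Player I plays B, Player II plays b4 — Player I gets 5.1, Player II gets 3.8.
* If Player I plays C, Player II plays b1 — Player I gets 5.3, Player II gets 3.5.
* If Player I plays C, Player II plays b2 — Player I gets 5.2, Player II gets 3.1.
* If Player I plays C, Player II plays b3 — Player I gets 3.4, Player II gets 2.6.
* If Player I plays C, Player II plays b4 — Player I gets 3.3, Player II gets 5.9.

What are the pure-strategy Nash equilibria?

Player I against b1: payoffs 1.4, 5.7, 5.3 → best response B.
Player I against b2: payoffs 3.3, 3.5, 5.2 → best response C.
Player I against b3: payoffs 0.8, 1.1, 3.4 → best response C.
Player I against b4: payoffs 0.6, 5.1, 3.3 → best response B.
Player II against A: payoffs 4.2, 0.5, 2.9, 0.9 → best response b1.
Player II against B: payoffs 0.9, 5.8, 0.5, 3.8 → best response b2.
Player II against C: payoffs 3.5, 3.1, 2.6, 5.9 → best response b4.
No profile is a mutual best response for all players.

none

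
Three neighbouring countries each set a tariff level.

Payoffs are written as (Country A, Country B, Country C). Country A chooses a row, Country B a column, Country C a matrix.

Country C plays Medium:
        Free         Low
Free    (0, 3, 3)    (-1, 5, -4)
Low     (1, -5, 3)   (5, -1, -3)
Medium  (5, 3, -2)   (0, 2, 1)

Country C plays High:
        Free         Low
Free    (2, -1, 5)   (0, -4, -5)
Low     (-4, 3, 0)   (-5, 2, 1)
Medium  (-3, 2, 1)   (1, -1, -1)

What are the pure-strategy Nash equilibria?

Check each profile: it is a Nash equilibrium iff no player can strictly gain by switching unilaterally.
(Free, Free, Medium): Country A can switch to Low (0 → 1). Not NE.
(Free, Free, High): Country A gets 2, best alternative -3; Country B gets -1, best alternative -4; Country C gets 5, best alternative 3. No profitable deviation — NE.
(Free, Low, Medium): Country A can switch to Low (-1 → 5). Not NE.
(Free, Low, High): Country A can switch to Medium (0 → 1). Not NE.
(Low, Free, Medium): Country A can switch to Medium (1 → 5). Not NE.
(Low, Free, High): Country A can switch to Free (-4 → 2). Not NE.
(Low, Low, Medium): Country C can switch to High (-3 → 1). Not NE.
(Low, Low, High): Country A can switch to Free (-5 → 0). Not NE.
(Medium, Free, Medium): Country C can switch to High (-2 → 1). Not NE.
(The remaining 3 profiles each have a profitable deviation by the same check.)

(Free, Free, High)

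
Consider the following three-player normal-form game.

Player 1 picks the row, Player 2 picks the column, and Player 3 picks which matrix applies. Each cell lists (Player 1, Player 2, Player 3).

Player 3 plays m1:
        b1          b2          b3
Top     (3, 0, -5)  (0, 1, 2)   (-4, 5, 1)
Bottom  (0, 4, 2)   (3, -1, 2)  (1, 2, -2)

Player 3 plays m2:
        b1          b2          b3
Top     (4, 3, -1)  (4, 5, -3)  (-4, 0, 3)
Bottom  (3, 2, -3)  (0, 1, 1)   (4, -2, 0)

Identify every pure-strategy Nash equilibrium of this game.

For each player, find the best response to each opponent profile; mutual best responses are the pure NE.
Player 1 against (b1, m1): payoffs 3, 0 → best response Top.
Player 1 against (b1, m2): payoffs 4, 3 → best response Top.
Player 1 against (b2, m1): payoffs 0, 3 → best response Bottom.
Player 1 against (b2, m2): payoffs 4, 0 → best response Top.
Player 1 against (b3, m1): payoffs -4, 1 → best response Bottom.
Player 1 against (b3, m2): payoffs -4, 4 → best response Bottom.
Player 2 against (Top, m1): payoffs 0, 1, 5 → best response b3.
Player 2 against (Top, m2): payoffs 3, 5, 0 → best response b2.
Player 2 against (Bottom, m1): payoffs 4, -1, 2 → best response b1.
Player 2 against (Bottom, m2): payoffs 2, 1, -2 → best response b1.
Player 3 against (Top, b1): payoffs -5, -1 → best response m2.
Player 3 against (Top, b2): payoffs 2, -3 → best response m1.
Player 3 against (Top, b3): payoffs 1, 3 → best response m2.
Player 3 against (Bottom, b1): payoffs 2, -3 → best response m1.
Player 3 against (Bottom, b2): payoffs 2, 1 → best response m1.
Player 3 against (Bottom, b3): payoffs -2, 0 → best response m2.
No profile is a mutual best response for all players.

There is no pure-strategy Nash equilibrium.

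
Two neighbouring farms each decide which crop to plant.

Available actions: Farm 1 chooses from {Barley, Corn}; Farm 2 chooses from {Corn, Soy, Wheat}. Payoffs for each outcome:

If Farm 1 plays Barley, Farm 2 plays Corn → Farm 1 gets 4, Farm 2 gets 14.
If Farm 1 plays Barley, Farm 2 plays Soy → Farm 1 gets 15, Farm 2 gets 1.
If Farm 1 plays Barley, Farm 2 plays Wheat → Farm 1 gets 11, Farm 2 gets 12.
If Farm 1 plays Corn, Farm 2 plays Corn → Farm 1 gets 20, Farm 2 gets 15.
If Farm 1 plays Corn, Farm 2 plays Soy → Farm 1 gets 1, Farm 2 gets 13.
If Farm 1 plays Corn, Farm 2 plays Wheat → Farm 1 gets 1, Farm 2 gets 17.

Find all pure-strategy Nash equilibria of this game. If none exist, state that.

Farm 1 against Corn: payoffs 4, 20 → best response Corn.
Farm 1 against Soy: payoffs 15, 1 → best response Barley.
Farm 1 against Wheat: payoffs 11, 1 → best response Barley.
Farm 2 against Barley: payoffs 14, 1, 12 → best response Corn.
Farm 2 against Corn: payoffs 15, 13, 17 → best response Wheat.
No profile is a mutual best response for all players.

This game has no pure Nash equilibrium.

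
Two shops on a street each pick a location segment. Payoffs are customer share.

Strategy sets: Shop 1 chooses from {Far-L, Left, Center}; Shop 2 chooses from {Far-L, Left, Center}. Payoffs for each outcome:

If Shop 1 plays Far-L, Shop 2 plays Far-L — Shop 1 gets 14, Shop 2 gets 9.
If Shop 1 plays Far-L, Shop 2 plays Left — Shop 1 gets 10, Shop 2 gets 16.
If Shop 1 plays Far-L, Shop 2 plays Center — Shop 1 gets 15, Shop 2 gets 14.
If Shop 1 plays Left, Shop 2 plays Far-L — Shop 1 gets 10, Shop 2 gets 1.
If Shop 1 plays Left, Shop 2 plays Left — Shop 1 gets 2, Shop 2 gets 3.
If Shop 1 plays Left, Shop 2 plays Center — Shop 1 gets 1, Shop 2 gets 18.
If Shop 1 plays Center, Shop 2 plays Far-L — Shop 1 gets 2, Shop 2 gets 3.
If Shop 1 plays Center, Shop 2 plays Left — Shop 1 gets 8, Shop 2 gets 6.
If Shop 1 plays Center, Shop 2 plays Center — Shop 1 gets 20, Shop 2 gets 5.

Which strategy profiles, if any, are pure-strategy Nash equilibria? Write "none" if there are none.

Pure NE: (Far-L, Left)

(Far-L, Far-L): Shop 2 can switch to Left (9 → 16). Not NE.
(Far-L, Left): Shop 1 gets 10, best alternative 8; Shop 2 gets 16, best alternative 14. No profitable deviation — NE.
(Far-L, Center): Shop 1 can switch to Center (15 → 20). Not NE.
(Left, Far-L): Shop 1 can switch to Far-L (10 → 14). Not NE.
(Left, Left): Shop 1 can switch to Far-L (2 → 10). Not NE.
(Left, Center): Shop 1 can switch to Far-L (1 → 15). Not NE.
(Center, Far-L): Shop 1 can switch to Far-L (2 → 14). Not NE.
(The remaining 2 profiles each have a profitable deviation by the same check.)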